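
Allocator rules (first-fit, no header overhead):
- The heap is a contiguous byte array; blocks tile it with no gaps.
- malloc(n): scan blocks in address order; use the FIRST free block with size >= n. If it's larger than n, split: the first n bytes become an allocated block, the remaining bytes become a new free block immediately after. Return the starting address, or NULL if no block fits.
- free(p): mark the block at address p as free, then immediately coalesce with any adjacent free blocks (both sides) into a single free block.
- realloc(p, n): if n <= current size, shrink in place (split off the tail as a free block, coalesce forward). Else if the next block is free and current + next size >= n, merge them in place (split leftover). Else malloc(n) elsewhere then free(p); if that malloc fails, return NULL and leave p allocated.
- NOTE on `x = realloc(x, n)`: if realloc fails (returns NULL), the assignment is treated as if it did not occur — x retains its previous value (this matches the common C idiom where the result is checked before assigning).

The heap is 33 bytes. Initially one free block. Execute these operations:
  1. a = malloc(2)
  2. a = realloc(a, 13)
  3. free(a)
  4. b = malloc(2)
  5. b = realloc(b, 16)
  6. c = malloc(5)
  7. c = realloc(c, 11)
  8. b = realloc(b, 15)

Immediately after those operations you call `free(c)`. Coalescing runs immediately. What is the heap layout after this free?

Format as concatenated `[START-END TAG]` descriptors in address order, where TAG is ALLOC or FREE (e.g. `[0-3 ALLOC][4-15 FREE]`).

Answer: [0-14 ALLOC][15-32 FREE]

Derivation:
Op 1: a = malloc(2) -> a = 0; heap: [0-1 ALLOC][2-32 FREE]
Op 2: a = realloc(a, 13) -> a = 0; heap: [0-12 ALLOC][13-32 FREE]
Op 3: free(a) -> (freed a); heap: [0-32 FREE]
Op 4: b = malloc(2) -> b = 0; heap: [0-1 ALLOC][2-32 FREE]
Op 5: b = realloc(b, 16) -> b = 0; heap: [0-15 ALLOC][16-32 FREE]
Op 6: c = malloc(5) -> c = 16; heap: [0-15 ALLOC][16-20 ALLOC][21-32 FREE]
Op 7: c = realloc(c, 11) -> c = 16; heap: [0-15 ALLOC][16-26 ALLOC][27-32 FREE]
Op 8: b = realloc(b, 15) -> b = 0; heap: [0-14 ALLOC][15-15 FREE][16-26 ALLOC][27-32 FREE]
free(c): c = 16 -> block [16-26 ALLOC]; mark free, coalesce with adjacent free neighbors -> [0-14 ALLOC][15-32 FREE]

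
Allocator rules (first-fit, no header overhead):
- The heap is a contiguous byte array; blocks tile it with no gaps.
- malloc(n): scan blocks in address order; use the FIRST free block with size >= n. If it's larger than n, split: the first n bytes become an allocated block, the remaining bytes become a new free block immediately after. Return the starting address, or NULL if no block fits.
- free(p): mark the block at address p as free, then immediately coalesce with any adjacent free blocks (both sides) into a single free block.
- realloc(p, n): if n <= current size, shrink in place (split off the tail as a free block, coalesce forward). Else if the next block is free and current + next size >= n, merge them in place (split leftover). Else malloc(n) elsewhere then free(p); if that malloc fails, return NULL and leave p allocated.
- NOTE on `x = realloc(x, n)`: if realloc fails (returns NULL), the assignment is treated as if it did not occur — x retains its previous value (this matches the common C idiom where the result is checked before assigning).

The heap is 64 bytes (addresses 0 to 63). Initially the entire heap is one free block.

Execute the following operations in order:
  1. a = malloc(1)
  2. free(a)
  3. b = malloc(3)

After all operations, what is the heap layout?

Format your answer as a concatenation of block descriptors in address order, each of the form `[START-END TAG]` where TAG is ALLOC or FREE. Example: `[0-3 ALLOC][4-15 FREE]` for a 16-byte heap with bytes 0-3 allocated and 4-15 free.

Op 1: a = malloc(1) -> a = 0; heap: [0-0 ALLOC][1-63 FREE]
Op 2: free(a) -> (freed a); heap: [0-63 FREE]
Op 3: b = malloc(3) -> b = 0; heap: [0-2 ALLOC][3-63 FREE]

Answer: [0-2 ALLOC][3-63 FREE]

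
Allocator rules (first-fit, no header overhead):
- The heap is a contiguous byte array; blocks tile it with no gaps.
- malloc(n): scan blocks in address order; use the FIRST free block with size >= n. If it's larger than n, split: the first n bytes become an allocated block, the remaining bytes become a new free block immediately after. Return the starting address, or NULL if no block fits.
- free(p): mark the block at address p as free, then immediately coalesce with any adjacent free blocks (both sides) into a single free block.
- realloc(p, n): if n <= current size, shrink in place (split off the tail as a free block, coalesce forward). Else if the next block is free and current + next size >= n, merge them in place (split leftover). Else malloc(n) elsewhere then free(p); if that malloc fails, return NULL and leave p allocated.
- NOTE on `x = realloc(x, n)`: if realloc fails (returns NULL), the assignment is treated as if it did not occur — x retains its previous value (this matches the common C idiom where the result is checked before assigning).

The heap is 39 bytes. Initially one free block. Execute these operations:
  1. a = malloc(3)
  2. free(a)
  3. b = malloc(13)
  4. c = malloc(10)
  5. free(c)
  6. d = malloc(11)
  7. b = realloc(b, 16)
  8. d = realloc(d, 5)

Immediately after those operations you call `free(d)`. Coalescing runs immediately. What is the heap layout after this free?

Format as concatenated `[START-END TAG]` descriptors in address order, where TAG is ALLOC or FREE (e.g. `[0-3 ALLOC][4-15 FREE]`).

Op 1: a = malloc(3) -> a = 0; heap: [0-2 ALLOC][3-38 FREE]
Op 2: free(a) -> (freed a); heap: [0-38 FREE]
Op 3: b = malloc(13) -> b = 0; heap: [0-12 ALLOC][13-38 FREE]
Op 4: c = malloc(10) -> c = 13; heap: [0-12 ALLOC][13-22 ALLOC][23-38 FREE]
Op 5: free(c) -> (freed c); heap: [0-12 ALLOC][13-38 FREE]
Op 6: d = malloc(11) -> d = 13; heap: [0-12 ALLOC][13-23 ALLOC][24-38 FREE]
Op 7: b = realloc(b, 16) -> NULL (b unchanged); heap: [0-12 ALLOC][13-23 ALLOC][24-38 FREE]
Op 8: d = realloc(d, 5) -> d = 13; heap: [0-12 ALLOC][13-17 ALLOC][18-38 FREE]
free(d): d = 13 -> block [13-17 ALLOC]; mark free, coalesce with adjacent free neighbors -> [0-12 ALLOC][13-38 FREE]

Answer: [0-12 ALLOC][13-38 FREE]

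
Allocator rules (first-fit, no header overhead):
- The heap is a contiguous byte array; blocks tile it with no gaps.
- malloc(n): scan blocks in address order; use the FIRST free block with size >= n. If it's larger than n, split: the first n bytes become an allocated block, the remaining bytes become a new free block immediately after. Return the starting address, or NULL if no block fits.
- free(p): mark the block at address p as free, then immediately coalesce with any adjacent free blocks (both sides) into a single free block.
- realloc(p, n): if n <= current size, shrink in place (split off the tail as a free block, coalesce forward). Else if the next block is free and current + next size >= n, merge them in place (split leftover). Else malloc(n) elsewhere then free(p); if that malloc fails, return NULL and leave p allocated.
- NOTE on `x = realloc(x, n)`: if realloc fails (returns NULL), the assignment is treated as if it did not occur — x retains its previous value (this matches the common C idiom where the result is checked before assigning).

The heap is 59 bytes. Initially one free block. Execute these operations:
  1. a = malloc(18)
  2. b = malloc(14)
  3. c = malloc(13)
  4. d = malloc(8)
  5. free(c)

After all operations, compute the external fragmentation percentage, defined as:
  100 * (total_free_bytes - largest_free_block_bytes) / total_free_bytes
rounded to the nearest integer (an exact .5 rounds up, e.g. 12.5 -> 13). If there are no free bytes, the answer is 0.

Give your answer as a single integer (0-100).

Answer: 32

Derivation:
Op 1: a = malloc(18) -> a = 0; heap: [0-17 ALLOC][18-58 FREE]
Op 2: b = malloc(14) -> b = 18; heap: [0-17 ALLOC][18-31 ALLOC][32-58 FREE]
Op 3: c = malloc(13) -> c = 32; heap: [0-17 ALLOC][18-31 ALLOC][32-44 ALLOC][45-58 FREE]
Op 4: d = malloc(8) -> d = 45; heap: [0-17 ALLOC][18-31 ALLOC][32-44 ALLOC][45-52 ALLOC][53-58 FREE]
Op 5: free(c) -> (freed c); heap: [0-17 ALLOC][18-31 ALLOC][32-44 FREE][45-52 ALLOC][53-58 FREE]
Free blocks: [13 6] total_free=19 largest=13 -> 100*(19-13)/19 = 600/19 ≈ 31.579 -> rounds to 32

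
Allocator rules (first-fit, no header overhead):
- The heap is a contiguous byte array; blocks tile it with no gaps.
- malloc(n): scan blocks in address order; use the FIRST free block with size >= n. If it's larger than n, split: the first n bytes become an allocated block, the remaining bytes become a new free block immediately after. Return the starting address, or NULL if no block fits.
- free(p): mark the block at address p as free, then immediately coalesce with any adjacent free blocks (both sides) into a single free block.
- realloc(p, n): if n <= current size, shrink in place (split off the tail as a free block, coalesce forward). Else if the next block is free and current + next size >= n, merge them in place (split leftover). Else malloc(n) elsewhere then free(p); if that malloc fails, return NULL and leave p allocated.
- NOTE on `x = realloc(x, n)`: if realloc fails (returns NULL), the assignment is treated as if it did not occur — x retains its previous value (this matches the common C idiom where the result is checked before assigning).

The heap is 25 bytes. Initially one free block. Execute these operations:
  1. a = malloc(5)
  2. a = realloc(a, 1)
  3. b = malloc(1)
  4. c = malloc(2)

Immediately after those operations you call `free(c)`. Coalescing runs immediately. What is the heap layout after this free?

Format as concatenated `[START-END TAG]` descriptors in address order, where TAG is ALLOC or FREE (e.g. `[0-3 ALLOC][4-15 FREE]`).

Op 1: a = malloc(5) -> a = 0; heap: [0-4 ALLOC][5-24 FREE]
Op 2: a = realloc(a, 1) -> a = 0; heap: [0-0 ALLOC][1-24 FREE]
Op 3: b = malloc(1) -> b = 1; heap: [0-0 ALLOC][1-1 ALLOC][2-24 FREE]
Op 4: c = malloc(2) -> c = 2; heap: [0-0 ALLOC][1-1 ALLOC][2-3 ALLOC][4-24 FREE]
free(c): c = 2 -> block [2-3 ALLOC]; mark free, coalesce with adjacent free neighbors -> [0-0 ALLOC][1-1 ALLOC][2-24 FREE]

Answer: [0-0 ALLOC][1-1 ALLOC][2-24 FREE]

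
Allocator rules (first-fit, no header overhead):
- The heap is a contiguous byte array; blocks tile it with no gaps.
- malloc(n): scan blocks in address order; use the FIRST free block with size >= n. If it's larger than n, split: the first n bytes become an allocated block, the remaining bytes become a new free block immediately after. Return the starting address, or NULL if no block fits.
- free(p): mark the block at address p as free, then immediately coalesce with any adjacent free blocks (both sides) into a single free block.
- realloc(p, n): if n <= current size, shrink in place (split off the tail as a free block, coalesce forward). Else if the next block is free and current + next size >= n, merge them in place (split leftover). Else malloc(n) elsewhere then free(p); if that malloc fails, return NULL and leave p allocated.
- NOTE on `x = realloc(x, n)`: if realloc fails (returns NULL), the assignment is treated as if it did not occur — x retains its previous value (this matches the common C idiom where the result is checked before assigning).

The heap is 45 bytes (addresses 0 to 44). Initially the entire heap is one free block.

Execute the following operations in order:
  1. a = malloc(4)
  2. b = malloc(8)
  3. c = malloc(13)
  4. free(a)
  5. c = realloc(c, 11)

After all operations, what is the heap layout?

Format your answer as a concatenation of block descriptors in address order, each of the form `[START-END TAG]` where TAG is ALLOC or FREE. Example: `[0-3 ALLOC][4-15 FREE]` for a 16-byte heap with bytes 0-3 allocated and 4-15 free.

Answer: [0-3 FREE][4-11 ALLOC][12-22 ALLOC][23-44 FREE]

Derivation:
Op 1: a = malloc(4) -> a = 0; heap: [0-3 ALLOC][4-44 FREE]
Op 2: b = malloc(8) -> b = 4; heap: [0-3 ALLOC][4-11 ALLOC][12-44 FREE]
Op 3: c = malloc(13) -> c = 12; heap: [0-3 ALLOC][4-11 ALLOC][12-24 ALLOC][25-44 FREE]
Op 4: free(a) -> (freed a); heap: [0-3 FREE][4-11 ALLOC][12-24 ALLOC][25-44 FREE]
Op 5: c = realloc(c, 11) -> c = 12; heap: [0-3 FREE][4-11 ALLOC][12-22 ALLOC][23-44 FREE]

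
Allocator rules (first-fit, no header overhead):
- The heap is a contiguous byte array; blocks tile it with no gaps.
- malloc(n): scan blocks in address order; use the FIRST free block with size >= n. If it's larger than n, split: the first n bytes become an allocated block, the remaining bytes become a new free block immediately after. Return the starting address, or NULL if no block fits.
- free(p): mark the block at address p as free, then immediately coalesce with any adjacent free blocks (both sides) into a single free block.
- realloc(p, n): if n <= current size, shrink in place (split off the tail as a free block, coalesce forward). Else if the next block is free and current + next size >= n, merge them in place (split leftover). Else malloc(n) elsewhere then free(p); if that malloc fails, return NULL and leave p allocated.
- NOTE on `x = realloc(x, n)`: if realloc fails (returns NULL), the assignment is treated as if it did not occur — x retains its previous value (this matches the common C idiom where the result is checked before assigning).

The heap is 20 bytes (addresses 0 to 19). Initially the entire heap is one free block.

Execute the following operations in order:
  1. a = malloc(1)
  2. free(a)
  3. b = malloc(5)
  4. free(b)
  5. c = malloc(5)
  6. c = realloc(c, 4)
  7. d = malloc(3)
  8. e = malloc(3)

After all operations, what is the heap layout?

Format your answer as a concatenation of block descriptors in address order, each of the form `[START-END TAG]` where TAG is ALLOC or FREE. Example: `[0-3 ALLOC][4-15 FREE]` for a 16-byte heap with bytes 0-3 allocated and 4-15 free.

Op 1: a = malloc(1) -> a = 0; heap: [0-0 ALLOC][1-19 FREE]
Op 2: free(a) -> (freed a); heap: [0-19 FREE]
Op 3: b = malloc(5) -> b = 0; heap: [0-4 ALLOC][5-19 FREE]
Op 4: free(b) -> (freed b); heap: [0-19 FREE]
Op 5: c = malloc(5) -> c = 0; heap: [0-4 ALLOC][5-19 FREE]
Op 6: c = realloc(c, 4) -> c = 0; heap: [0-3 ALLOC][4-19 FREE]
Op 7: d = malloc(3) -> d = 4; heap: [0-3 ALLOC][4-6 ALLOC][7-19 FREE]
Op 8: e = malloc(3) -> e = 7; heap: [0-3 ALLOC][4-6 ALLOC][7-9 ALLOC][10-19 FREE]

Answer: [0-3 ALLOC][4-6 ALLOC][7-9 ALLOC][10-19 FREE]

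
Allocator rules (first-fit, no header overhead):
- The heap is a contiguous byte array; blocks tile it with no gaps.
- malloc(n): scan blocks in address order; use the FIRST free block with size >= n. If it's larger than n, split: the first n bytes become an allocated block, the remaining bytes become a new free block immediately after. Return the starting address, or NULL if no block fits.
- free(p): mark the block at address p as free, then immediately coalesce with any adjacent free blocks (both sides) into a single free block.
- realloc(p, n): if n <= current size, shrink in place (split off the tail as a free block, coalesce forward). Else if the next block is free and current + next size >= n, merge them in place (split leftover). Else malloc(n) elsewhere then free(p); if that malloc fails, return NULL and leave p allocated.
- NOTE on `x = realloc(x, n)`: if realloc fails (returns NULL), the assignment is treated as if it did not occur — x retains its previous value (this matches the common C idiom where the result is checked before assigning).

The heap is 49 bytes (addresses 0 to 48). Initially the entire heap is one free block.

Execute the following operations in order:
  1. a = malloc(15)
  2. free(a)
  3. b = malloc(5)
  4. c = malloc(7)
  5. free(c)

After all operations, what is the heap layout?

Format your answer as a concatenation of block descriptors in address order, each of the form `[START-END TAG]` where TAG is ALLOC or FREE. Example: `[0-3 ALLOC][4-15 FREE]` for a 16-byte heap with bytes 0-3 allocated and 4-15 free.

Answer: [0-4 ALLOC][5-48 FREE]

Derivation:
Op 1: a = malloc(15) -> a = 0; heap: [0-14 ALLOC][15-48 FREE]
Op 2: free(a) -> (freed a); heap: [0-48 FREE]
Op 3: b = malloc(5) -> b = 0; heap: [0-4 ALLOC][5-48 FREE]
Op 4: c = malloc(7) -> c = 5; heap: [0-4 ALLOC][5-11 ALLOC][12-48 FREE]
Op 5: free(c) -> (freed c); heap: [0-4 ALLOC][5-48 FREE]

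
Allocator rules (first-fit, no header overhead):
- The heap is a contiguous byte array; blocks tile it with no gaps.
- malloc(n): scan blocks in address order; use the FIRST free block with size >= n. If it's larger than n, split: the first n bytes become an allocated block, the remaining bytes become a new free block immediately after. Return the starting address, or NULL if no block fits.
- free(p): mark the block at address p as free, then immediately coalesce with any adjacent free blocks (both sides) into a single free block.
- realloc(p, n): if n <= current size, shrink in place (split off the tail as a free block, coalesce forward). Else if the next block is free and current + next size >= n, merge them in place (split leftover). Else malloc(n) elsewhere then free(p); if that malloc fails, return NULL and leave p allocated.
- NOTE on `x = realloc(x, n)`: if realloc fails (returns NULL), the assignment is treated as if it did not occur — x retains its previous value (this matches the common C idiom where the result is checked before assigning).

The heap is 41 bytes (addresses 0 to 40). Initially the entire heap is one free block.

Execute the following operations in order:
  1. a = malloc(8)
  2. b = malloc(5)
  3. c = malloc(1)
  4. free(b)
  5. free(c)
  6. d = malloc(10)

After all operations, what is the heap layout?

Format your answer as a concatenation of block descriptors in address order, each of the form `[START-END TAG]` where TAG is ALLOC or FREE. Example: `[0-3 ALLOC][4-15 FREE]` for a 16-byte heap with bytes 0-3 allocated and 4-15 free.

Answer: [0-7 ALLOC][8-17 ALLOC][18-40 FREE]

Derivation:
Op 1: a = malloc(8) -> a = 0; heap: [0-7 ALLOC][8-40 FREE]
Op 2: b = malloc(5) -> b = 8; heap: [0-7 ALLOC][8-12 ALLOC][13-40 FREE]
Op 3: c = malloc(1) -> c = 13; heap: [0-7 ALLOC][8-12 ALLOC][13-13 ALLOC][14-40 FREE]
Op 4: free(b) -> (freed b); heap: [0-7 ALLOC][8-12 FREE][13-13 ALLOC][14-40 FREE]
Op 5: free(c) -> (freed c); heap: [0-7 ALLOC][8-40 FREE]
Op 6: d = malloc(10) -> d = 8; heap: [0-7 ALLOC][8-17 ALLOC][18-40 FREE]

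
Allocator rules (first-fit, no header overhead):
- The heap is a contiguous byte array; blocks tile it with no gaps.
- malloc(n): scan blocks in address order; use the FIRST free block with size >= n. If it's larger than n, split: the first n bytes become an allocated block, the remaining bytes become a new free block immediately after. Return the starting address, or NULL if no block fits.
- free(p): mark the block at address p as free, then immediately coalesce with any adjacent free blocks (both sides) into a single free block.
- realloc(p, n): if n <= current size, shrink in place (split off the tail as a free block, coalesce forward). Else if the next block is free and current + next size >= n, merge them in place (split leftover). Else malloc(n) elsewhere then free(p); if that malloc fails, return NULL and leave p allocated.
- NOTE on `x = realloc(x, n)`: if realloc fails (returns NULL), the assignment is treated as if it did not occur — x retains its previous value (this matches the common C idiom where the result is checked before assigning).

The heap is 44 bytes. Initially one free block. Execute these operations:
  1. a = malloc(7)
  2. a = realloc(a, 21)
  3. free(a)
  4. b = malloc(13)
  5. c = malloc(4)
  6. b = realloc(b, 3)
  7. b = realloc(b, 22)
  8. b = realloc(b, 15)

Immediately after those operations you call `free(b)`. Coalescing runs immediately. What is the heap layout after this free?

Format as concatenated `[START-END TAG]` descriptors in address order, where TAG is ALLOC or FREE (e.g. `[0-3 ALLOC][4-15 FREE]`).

Op 1: a = malloc(7) -> a = 0; heap: [0-6 ALLOC][7-43 FREE]
Op 2: a = realloc(a, 21) -> a = 0; heap: [0-20 ALLOC][21-43 FREE]
Op 3: free(a) -> (freed a); heap: [0-43 FREE]
Op 4: b = malloc(13) -> b = 0; heap: [0-12 ALLOC][13-43 FREE]
Op 5: c = malloc(4) -> c = 13; heap: [0-12 ALLOC][13-16 ALLOC][17-43 FREE]
Op 6: b = realloc(b, 3) -> b = 0; heap: [0-2 ALLOC][3-12 FREE][13-16 ALLOC][17-43 FREE]
Op 7: b = realloc(b, 22) -> b = 17; heap: [0-12 FREE][13-16 ALLOC][17-38 ALLOC][39-43 FREE]
Op 8: b = realloc(b, 15) -> b = 17; heap: [0-12 FREE][13-16 ALLOC][17-31 ALLOC][32-43 FREE]
free(b): b = 17 -> block [17-31 ALLOC]; mark free, coalesce with adjacent free neighbors -> [0-12 FREE][13-16 ALLOC][17-43 FREE]

Answer: [0-12 FREE][13-16 ALLOC][17-43 FREE]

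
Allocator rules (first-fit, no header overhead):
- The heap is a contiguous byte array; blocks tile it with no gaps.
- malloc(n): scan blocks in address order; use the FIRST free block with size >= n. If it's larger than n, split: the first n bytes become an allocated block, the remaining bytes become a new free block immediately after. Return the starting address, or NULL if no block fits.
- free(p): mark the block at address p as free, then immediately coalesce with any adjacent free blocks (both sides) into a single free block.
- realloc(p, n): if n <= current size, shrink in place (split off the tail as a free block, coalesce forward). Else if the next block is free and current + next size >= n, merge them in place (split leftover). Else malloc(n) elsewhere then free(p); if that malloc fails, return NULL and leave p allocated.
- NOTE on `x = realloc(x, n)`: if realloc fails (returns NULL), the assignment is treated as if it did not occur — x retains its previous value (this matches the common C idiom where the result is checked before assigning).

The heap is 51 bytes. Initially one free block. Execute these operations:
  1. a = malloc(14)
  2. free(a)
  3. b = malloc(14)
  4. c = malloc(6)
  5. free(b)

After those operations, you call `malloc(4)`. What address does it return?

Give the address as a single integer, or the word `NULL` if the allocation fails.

Op 1: a = malloc(14) -> a = 0; heap: [0-13 ALLOC][14-50 FREE]
Op 2: free(a) -> (freed a); heap: [0-50 FREE]
Op 3: b = malloc(14) -> b = 0; heap: [0-13 ALLOC][14-50 FREE]
Op 4: c = malloc(6) -> c = 14; heap: [0-13 ALLOC][14-19 ALLOC][20-50 FREE]
Op 5: free(b) -> (freed b); heap: [0-13 FREE][14-19 ALLOC][20-50 FREE]
malloc(4): first-fit scan over [0-13 FREE][14-19 ALLOC][20-50 FREE] -> 0

Answer: 0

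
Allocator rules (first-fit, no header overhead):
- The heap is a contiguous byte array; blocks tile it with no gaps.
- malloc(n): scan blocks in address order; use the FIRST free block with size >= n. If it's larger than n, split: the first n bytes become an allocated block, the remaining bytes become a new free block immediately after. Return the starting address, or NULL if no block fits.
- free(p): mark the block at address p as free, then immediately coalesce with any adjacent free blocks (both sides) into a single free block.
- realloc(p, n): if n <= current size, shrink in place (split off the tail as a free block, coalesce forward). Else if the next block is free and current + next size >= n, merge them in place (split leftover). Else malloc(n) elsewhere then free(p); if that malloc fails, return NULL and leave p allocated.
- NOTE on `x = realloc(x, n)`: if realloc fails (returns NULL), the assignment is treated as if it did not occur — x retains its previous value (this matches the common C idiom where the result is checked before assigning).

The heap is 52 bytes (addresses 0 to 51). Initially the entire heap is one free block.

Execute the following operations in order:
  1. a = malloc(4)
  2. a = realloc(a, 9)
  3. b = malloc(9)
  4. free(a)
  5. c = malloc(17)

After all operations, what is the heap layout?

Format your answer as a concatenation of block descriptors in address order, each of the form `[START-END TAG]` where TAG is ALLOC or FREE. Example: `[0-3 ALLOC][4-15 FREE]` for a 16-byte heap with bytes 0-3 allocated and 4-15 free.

Answer: [0-8 FREE][9-17 ALLOC][18-34 ALLOC][35-51 FREE]

Derivation:
Op 1: a = malloc(4) -> a = 0; heap: [0-3 ALLOC][4-51 FREE]
Op 2: a = realloc(a, 9) -> a = 0; heap: [0-8 ALLOC][9-51 FREE]
Op 3: b = malloc(9) -> b = 9; heap: [0-8 ALLOC][9-17 ALLOC][18-51 FREE]
Op 4: free(a) -> (freed a); heap: [0-8 FREE][9-17 ALLOC][18-51 FREE]
Op 5: c = malloc(17) -> c = 18; heap: [0-8 FREE][9-17 ALLOC][18-34 ALLOC][35-51 FREE]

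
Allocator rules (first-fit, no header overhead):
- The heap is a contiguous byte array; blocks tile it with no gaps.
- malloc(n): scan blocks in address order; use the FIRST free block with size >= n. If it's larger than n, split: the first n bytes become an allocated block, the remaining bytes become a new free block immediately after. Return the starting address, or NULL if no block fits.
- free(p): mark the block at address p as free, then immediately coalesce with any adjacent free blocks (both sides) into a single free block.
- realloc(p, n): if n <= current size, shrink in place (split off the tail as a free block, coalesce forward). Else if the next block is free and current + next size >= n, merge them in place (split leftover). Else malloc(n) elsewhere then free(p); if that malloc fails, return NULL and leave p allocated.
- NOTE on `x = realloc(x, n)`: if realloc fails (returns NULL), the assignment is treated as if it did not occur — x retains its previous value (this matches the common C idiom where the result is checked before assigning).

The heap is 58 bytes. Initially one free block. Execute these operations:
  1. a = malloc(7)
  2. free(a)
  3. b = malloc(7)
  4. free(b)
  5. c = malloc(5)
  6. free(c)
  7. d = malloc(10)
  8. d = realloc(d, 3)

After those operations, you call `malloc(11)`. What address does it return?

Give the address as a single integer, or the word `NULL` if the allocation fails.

Op 1: a = malloc(7) -> a = 0; heap: [0-6 ALLOC][7-57 FREE]
Op 2: free(a) -> (freed a); heap: [0-57 FREE]
Op 3: b = malloc(7) -> b = 0; heap: [0-6 ALLOC][7-57 FREE]
Op 4: free(b) -> (freed b); heap: [0-57 FREE]
Op 5: c = malloc(5) -> c = 0; heap: [0-4 ALLOC][5-57 FREE]
Op 6: free(c) -> (freed c); heap: [0-57 FREE]
Op 7: d = malloc(10) -> d = 0; heap: [0-9 ALLOC][10-57 FREE]
Op 8: d = realloc(d, 3) -> d = 0; heap: [0-2 ALLOC][3-57 FREE]
malloc(11): first-fit scan over [0-2 ALLOC][3-57 FREE] -> 3

Answer: 3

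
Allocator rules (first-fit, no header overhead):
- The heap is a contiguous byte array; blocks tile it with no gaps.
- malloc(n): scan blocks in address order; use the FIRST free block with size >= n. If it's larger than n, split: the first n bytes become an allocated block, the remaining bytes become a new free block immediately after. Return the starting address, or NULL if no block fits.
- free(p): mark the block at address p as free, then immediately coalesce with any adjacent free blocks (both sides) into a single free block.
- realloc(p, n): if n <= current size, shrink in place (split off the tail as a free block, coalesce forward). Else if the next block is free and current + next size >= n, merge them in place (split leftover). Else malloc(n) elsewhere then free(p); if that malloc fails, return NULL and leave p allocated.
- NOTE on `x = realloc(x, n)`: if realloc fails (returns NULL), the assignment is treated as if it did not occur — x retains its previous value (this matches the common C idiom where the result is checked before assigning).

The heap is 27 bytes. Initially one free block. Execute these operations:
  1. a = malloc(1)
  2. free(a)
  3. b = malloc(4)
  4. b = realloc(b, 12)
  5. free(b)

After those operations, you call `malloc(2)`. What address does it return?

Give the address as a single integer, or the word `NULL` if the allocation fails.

Op 1: a = malloc(1) -> a = 0; heap: [0-0 ALLOC][1-26 FREE]
Op 2: free(a) -> (freed a); heap: [0-26 FREE]
Op 3: b = malloc(4) -> b = 0; heap: [0-3 ALLOC][4-26 FREE]
Op 4: b = realloc(b, 12) -> b = 0; heap: [0-11 ALLOC][12-26 FREE]
Op 5: free(b) -> (freed b); heap: [0-26 FREE]
malloc(2): first-fit scan over [0-26 FREE] -> 0

Answer: 0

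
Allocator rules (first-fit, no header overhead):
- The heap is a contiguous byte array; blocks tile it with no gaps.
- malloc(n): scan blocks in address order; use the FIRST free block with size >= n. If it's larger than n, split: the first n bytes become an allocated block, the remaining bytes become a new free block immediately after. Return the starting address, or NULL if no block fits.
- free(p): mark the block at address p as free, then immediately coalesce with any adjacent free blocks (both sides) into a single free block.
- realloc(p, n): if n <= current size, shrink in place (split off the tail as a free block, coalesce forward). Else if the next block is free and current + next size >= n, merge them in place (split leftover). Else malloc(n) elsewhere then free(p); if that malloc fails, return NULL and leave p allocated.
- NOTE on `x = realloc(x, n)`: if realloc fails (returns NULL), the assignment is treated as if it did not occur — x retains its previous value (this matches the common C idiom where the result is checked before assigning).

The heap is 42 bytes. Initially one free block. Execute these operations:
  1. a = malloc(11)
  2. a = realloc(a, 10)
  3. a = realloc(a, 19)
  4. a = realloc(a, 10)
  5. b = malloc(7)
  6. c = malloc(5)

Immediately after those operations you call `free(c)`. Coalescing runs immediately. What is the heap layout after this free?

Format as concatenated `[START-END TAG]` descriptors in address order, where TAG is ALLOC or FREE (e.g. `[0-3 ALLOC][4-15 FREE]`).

Op 1: a = malloc(11) -> a = 0; heap: [0-10 ALLOC][11-41 FREE]
Op 2: a = realloc(a, 10) -> a = 0; heap: [0-9 ALLOC][10-41 FREE]
Op 3: a = realloc(a, 19) -> a = 0; heap: [0-18 ALLOC][19-41 FREE]
Op 4: a = realloc(a, 10) -> a = 0; heap: [0-9 ALLOC][10-41 FREE]
Op 5: b = malloc(7) -> b = 10; heap: [0-9 ALLOC][10-16 ALLOC][17-41 FREE]
Op 6: c = malloc(5) -> c = 17; heap: [0-9 ALLOC][10-16 ALLOC][17-21 ALLOC][22-41 FREE]
free(c): c = 17 -> block [17-21 ALLOC]; mark free, coalesce with adjacent free neighbors -> [0-9 ALLOC][10-16 ALLOC][17-41 FREE]

Answer: [0-9 ALLOC][10-16 ALLOC][17-41 FREE]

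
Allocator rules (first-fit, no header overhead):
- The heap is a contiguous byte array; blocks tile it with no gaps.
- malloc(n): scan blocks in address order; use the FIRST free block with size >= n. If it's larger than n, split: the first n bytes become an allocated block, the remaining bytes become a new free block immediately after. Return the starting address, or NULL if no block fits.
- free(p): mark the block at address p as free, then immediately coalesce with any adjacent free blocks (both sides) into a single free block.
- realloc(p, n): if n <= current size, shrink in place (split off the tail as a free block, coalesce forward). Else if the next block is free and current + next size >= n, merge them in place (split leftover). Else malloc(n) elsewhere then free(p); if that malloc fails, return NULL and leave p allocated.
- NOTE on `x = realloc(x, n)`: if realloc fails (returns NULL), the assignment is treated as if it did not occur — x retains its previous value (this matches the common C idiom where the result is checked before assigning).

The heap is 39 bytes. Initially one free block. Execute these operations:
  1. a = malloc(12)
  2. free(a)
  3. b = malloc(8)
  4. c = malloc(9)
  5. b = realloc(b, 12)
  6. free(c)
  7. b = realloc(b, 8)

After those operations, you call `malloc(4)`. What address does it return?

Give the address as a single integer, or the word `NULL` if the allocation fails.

Answer: 0

Derivation:
Op 1: a = malloc(12) -> a = 0; heap: [0-11 ALLOC][12-38 FREE]
Op 2: free(a) -> (freed a); heap: [0-38 FREE]
Op 3: b = malloc(8) -> b = 0; heap: [0-7 ALLOC][8-38 FREE]
Op 4: c = malloc(9) -> c = 8; heap: [0-7 ALLOC][8-16 ALLOC][17-38 FREE]
Op 5: b = realloc(b, 12) -> b = 17; heap: [0-7 FREE][8-16 ALLOC][17-28 ALLOC][29-38 FREE]
Op 6: free(c) -> (freed c); heap: [0-16 FREE][17-28 ALLOC][29-38 FREE]
Op 7: b = realloc(b, 8) -> b = 17; heap: [0-16 FREE][17-24 ALLOC][25-38 FREE]
malloc(4): first-fit scan over [0-16 FREE][17-24 ALLOC][25-38 FREE] -> 0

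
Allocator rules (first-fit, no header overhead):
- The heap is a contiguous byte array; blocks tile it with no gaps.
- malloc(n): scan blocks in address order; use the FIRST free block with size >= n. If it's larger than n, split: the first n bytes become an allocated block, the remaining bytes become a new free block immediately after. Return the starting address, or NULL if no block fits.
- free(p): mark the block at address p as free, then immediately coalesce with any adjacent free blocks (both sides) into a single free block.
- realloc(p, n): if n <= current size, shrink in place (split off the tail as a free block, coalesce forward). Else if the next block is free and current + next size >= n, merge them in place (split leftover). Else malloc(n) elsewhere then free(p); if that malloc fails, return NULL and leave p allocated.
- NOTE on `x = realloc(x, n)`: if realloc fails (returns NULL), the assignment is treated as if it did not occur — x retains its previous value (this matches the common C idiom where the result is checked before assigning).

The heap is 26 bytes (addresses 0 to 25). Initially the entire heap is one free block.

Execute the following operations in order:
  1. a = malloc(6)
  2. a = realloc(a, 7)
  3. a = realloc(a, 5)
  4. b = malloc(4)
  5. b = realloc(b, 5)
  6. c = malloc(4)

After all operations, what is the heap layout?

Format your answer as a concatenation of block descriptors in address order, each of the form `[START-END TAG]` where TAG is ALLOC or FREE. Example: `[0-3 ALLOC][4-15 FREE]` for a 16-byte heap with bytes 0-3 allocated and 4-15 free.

Op 1: a = malloc(6) -> a = 0; heap: [0-5 ALLOC][6-25 FREE]
Op 2: a = realloc(a, 7) -> a = 0; heap: [0-6 ALLOC][7-25 FREE]
Op 3: a = realloc(a, 5) -> a = 0; heap: [0-4 ALLOC][5-25 FREE]
Op 4: b = malloc(4) -> b = 5; heap: [0-4 ALLOC][5-8 ALLOC][9-25 FREE]
Op 5: b = realloc(b, 5) -> b = 5; heap: [0-4 ALLOC][5-9 ALLOC][10-25 FREE]
Op 6: c = malloc(4) -> c = 10; heap: [0-4 ALLOC][5-9 ALLOC][10-13 ALLOC][14-25 FREE]

Answer: [0-4 ALLOC][5-9 ALLOC][10-13 ALLOC][14-25 FREE]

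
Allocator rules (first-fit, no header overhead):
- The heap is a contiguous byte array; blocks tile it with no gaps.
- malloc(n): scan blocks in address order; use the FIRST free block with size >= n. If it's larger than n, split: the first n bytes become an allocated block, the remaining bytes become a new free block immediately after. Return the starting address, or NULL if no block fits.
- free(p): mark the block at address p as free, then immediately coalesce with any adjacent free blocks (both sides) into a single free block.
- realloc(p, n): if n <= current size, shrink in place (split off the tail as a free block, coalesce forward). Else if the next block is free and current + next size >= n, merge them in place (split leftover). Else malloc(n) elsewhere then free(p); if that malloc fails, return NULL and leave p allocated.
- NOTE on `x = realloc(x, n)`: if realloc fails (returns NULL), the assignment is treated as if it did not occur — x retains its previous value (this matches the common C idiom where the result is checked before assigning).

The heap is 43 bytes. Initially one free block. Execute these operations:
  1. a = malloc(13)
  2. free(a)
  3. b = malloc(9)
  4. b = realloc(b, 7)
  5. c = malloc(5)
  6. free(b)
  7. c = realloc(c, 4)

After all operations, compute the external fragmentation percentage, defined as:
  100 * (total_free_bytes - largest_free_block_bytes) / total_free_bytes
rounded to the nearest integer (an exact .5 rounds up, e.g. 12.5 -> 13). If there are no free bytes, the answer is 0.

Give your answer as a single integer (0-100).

Op 1: a = malloc(13) -> a = 0; heap: [0-12 ALLOC][13-42 FREE]
Op 2: free(a) -> (freed a); heap: [0-42 FREE]
Op 3: b = malloc(9) -> b = 0; heap: [0-8 ALLOC][9-42 FREE]
Op 4: b = realloc(b, 7) -> b = 0; heap: [0-6 ALLOC][7-42 FREE]
Op 5: c = malloc(5) -> c = 7; heap: [0-6 ALLOC][7-11 ALLOC][12-42 FREE]
Op 6: free(b) -> (freed b); heap: [0-6 FREE][7-11 ALLOC][12-42 FREE]
Op 7: c = realloc(c, 4) -> c = 7; heap: [0-6 FREE][7-10 ALLOC][11-42 FREE]
Free blocks: [7 32] total_free=39 largest=32 -> 100*(39-32)/39 = 700/39 ≈ 17.949 -> rounds to 18

Answer: 18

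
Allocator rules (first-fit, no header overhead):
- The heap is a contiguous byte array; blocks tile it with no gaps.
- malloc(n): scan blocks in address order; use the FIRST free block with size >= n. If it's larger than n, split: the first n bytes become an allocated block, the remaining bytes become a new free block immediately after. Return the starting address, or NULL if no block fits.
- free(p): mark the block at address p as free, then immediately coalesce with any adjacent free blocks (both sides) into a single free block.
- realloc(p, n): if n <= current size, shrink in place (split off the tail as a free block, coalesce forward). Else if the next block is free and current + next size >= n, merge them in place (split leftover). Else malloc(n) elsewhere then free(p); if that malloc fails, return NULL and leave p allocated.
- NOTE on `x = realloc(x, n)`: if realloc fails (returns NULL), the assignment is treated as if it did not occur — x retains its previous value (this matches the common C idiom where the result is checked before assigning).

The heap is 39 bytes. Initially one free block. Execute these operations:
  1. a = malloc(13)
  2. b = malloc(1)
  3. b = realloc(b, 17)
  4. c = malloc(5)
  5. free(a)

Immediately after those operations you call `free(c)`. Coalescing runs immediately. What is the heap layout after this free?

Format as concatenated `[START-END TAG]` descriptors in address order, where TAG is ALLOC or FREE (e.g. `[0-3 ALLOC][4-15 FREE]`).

Op 1: a = malloc(13) -> a = 0; heap: [0-12 ALLOC][13-38 FREE]
Op 2: b = malloc(1) -> b = 13; heap: [0-12 ALLOC][13-13 ALLOC][14-38 FREE]
Op 3: b = realloc(b, 17) -> b = 13; heap: [0-12 ALLOC][13-29 ALLOC][30-38 FREE]
Op 4: c = malloc(5) -> c = 30; heap: [0-12 ALLOC][13-29 ALLOC][30-34 ALLOC][35-38 FREE]
Op 5: free(a) -> (freed a); heap: [0-12 FREE][13-29 ALLOC][30-34 ALLOC][35-38 FREE]
free(c): c = 30 -> block [30-34 ALLOC]; mark free, coalesce with adjacent free neighbors -> [0-12 FREE][13-29 ALLOC][30-38 FREE]

Answer: [0-12 FREE][13-29 ALLOC][30-38 FREE]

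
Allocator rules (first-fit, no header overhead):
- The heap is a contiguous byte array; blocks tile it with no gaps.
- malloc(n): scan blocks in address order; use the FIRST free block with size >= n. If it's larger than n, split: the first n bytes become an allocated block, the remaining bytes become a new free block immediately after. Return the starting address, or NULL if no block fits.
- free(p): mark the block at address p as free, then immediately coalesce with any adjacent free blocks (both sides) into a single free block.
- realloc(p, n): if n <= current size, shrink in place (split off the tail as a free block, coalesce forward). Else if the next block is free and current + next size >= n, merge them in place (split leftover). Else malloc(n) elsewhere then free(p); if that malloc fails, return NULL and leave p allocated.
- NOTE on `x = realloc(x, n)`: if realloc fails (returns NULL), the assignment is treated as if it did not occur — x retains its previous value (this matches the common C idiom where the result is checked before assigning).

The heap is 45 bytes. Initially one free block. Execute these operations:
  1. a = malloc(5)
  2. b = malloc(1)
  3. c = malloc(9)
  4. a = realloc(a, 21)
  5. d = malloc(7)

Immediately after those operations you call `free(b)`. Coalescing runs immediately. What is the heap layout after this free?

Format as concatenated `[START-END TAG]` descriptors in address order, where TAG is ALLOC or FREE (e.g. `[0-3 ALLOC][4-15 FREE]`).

Answer: [0-5 FREE][6-14 ALLOC][15-35 ALLOC][36-42 ALLOC][43-44 FREE]

Derivation:
Op 1: a = malloc(5) -> a = 0; heap: [0-4 ALLOC][5-44 FREE]
Op 2: b = malloc(1) -> b = 5; heap: [0-4 ALLOC][5-5 ALLOC][6-44 FREE]
Op 3: c = malloc(9) -> c = 6; heap: [0-4 ALLOC][5-5 ALLOC][6-14 ALLOC][15-44 FREE]
Op 4: a = realloc(a, 21) -> a = 15; heap: [0-4 FREE][5-5 ALLOC][6-14 ALLOC][15-35 ALLOC][36-44 FREE]
Op 5: d = malloc(7) -> d = 36; heap: [0-4 FREE][5-5 ALLOC][6-14 ALLOC][15-35 ALLOC][36-42 ALLOC][43-44 FREE]
free(b): b = 5 -> block [5-5 ALLOC]; mark free, coalesce with adjacent free neighbors -> [0-5 FREE][6-14 ALLOC][15-35 ALLOC][36-42 ALLOC][43-44 FREE]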